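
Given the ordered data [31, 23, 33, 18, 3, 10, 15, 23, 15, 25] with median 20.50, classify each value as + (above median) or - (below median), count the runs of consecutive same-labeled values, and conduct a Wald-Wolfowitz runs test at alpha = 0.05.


Step 1: Compute median = 20.50; label A = above, B = below.
Labels in order: AAABBBBABA  (n_A = 5, n_B = 5)
Step 2: Count runs R = 5.
Step 3: Under H0 (random ordering), E[R] = 2*n_A*n_B/(n_A+n_B) + 1 = 2*5*5/10 + 1 = 6.0000.
        Var[R] = 2*n_A*n_B*(2*n_A*n_B - n_A - n_B) / ((n_A+n_B)^2 * (n_A+n_B-1)) = 2000/900 = 2.2222.
        SD[R] = 1.4907.
Step 4: Continuity-corrected z = (R + 0.5 - E[R]) / SD[R] = (5 + 0.5 - 6.0000) / 1.4907 = -0.3354.
Step 5: Two-sided p-value via normal approximation = 2*(1 - Phi(|z|)) = 0.737316.
Step 6: alpha = 0.05. fail to reject H0.

R = 5, z = -0.3354, p = 0.737316, fail to reject H0.


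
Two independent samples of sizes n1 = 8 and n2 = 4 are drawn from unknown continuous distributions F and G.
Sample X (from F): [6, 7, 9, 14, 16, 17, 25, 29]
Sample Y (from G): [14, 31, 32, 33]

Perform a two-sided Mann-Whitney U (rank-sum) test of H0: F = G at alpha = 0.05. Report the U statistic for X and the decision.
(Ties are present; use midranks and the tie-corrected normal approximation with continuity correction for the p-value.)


Step 1: Combine and sort all 12 observations; assign midranks.
sorted (value, group): (6,X), (7,X), (9,X), (14,X), (14,Y), (16,X), (17,X), (25,X), (29,X), (31,Y), (32,Y), (33,Y)
ranks: 6->1, 7->2, 9->3, 14->4.5, 14->4.5, 16->6, 17->7, 25->8, 29->9, 31->10, 32->11, 33->12
Step 2: Rank sum for X: R1 = 1 + 2 + 3 + 4.5 + 6 + 7 + 8 + 9 = 40.5.
Step 3: U_X = R1 - n1(n1+1)/2 = 40.5 - 8*9/2 = 40.5 - 36 = 4.5.
       U_Y = n1*n2 - U_X = 32 - 4.5 = 27.5.
Step 4: Ties are present, so use the tie-corrected normal approximation (with continuity correction) for the p-value.
Step 5: p-value = 0.061271; compare to alpha = 0.05. fail to reject H0.

U_X = 4.5, p = 0.061271, fail to reject H0 at alpha = 0.05.


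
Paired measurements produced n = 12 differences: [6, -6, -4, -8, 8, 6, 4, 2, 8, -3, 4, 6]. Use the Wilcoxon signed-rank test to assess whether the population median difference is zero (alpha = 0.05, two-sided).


Step 1: Drop any zero differences (none here) and take |d_i|.
|d| = [6, 6, 4, 8, 8, 6, 4, 2, 8, 3, 4, 6]
Step 2: Midrank |d_i| (ties get averaged ranks).
ranks: |6|->7.5, |6|->7.5, |4|->4, |8|->11, |8|->11, |6|->7.5, |4|->4, |2|->1, |8|->11, |3|->2, |4|->4, |6|->7.5
Step 3: Attach original signs; sum ranks with positive sign and with negative sign.
W+ = 7.5 + 11 + 7.5 + 4 + 1 + 11 + 4 + 7.5 = 53.5
W- = 7.5 + 4 + 11 + 2 = 24.5
(Check: W+ + W- = 78 should equal n(n+1)/2 = 78.)
Step 4: Test statistic W = min(W+, W-) = 24.5.
Step 5: Ties in |d|, so use the tie-corrected normal approximation.
        E[W] = n(n+1)/4 = 12*13/4 = 39.
        Tie groups: |d|=4 (t=3), |d|=6 (t=4), |d|=8 (t=3); sum(t^3 - t) = 108.
        Var[W] = n(n+1)(2n+1)/24 - sum(t^3-t)/48 = 3900/24 - 108/48 = 160.25.
        z = (W - E[W]) / sqrt(Var[W]) = (24.5 - 39) / 12.6590 = -1.1454.
        Two-sided p = 2*Phi(z) = 0.252031.
Step 6: alpha = 0.05. fail to reject H0.

W+ = 53.5, W- = 24.5, W = min = 24.5, p = 0.252031, fail to reject H0.


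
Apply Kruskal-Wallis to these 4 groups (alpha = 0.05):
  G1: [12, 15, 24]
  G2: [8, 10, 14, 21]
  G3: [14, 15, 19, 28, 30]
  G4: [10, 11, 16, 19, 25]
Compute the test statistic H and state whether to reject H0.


Step 1: Combine all N = 17 observations and assign midranks.
sorted (value, group, rank): (8,G2,1), (10,G2,2.5), (10,G4,2.5), (11,G4,4), (12,G1,5), (14,G2,6.5), (14,G3,6.5), (15,G1,8.5), (15,G3,8.5), (16,G4,10), (19,G3,11.5), (19,G4,11.5), (21,G2,13), (24,G1,14), (25,G4,15), (28,G3,16), (30,G3,17)
Step 2: Sum ranks within each group.
R_1 = 27.5 (n_1 = 3)
R_2 = 23 (n_2 = 4)
R_3 = 59.5 (n_3 = 5)
R_4 = 43 (n_4 = 5)
Step 3: H = 12/(N(N+1)) * sum(R_i^2/n_i) - 3(N+1)
     = 12/(17*18) * (27.5^2/3 + 23^2/4 + 59.5^2/5 + 43^2/5) - 3*18
     = 0.039216 * 1462.18 - 54
     = 3.340523.
Step 4: Ties present; correction factor C = 1 - 24/(17^3 - 17) = 0.995098. Corrected H = 3.340523 / 0.995098 = 3.356979.
Step 5: Under H0, H ~ chi^2(3); p-value = 0.339791.
Step 6: alpha = 0.05. fail to reject H0.

H = 3.3570, df = 3, p = 0.339791, fail to reject H0.


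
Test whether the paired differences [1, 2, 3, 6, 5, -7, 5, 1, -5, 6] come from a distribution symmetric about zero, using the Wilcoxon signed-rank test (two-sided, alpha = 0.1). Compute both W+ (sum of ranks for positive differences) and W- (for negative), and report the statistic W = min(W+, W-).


Step 1: Drop any zero differences (none here) and take |d_i|.
|d| = [1, 2, 3, 6, 5, 7, 5, 1, 5, 6]
Step 2: Midrank |d_i| (ties get averaged ranks).
ranks: |1|->1.5, |2|->3, |3|->4, |6|->8.5, |5|->6, |7|->10, |5|->6, |1|->1.5, |5|->6, |6|->8.5
Step 3: Attach original signs; sum ranks with positive sign and with negative sign.
W+ = 1.5 + 3 + 4 + 8.5 + 6 + 6 + 1.5 + 8.5 = 39
W- = 10 + 6 = 16
(Check: W+ + W- = 55 should equal n(n+1)/2 = 55.)
Step 4: Test statistic W = min(W+, W-) = 16.
Step 5: Ties in |d|, so use the tie-corrected normal approximation.
        E[W] = n(n+1)/4 = 10*11/4 = 27.5.
        Tie groups: |d|=1 (t=2), |d|=5 (t=3), |d|=6 (t=2); sum(t^3 - t) = 36.
        Var[W] = n(n+1)(2n+1)/24 - sum(t^3-t)/48 = 2310/24 - 36/48 = 95.5.
        z = (W - E[W]) / sqrt(Var[W]) = (16 - 27.5) / 9.7724 = -1.1768.
        Two-sided p = 2*Phi(z) = 0.239282.
Step 6: alpha = 0.1. fail to reject H0.

W+ = 39, W- = 16, W = min = 16, p = 0.239282, fail to reject H0.


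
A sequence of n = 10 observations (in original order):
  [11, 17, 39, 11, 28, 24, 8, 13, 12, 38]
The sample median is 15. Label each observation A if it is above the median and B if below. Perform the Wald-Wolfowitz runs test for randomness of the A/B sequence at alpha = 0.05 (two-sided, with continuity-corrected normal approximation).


Step 1: Compute median = 15; label A = above, B = below.
Labels in order: BAABAABBBA  (n_A = 5, n_B = 5)
Step 2: Count runs R = 6.
Step 3: Under H0 (random ordering), E[R] = 2*n_A*n_B/(n_A+n_B) + 1 = 2*5*5/10 + 1 = 6.0000.
        Var[R] = 2*n_A*n_B*(2*n_A*n_B - n_A - n_B) / ((n_A+n_B)^2 * (n_A+n_B-1)) = 2000/900 = 2.2222.
        SD[R] = 1.4907.
Step 4: R = E[R], so z = 0 with no continuity correction.
Step 5: Two-sided p-value via normal approximation = 2*(1 - Phi(|z|)) = 1.000000.
Step 6: alpha = 0.05. fail to reject H0.

R = 6, z = 0.0000, p = 1.000000, fail to reject H0.


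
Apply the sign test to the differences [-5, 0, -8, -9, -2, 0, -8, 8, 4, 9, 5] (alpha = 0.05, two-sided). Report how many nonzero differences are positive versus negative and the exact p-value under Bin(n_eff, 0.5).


Step 1: Discard zero differences. Original n = 11; n_eff = number of nonzero differences = 9.
Nonzero differences (with sign): -5, -8, -9, -2, -8, +8, +4, +9, +5
Step 2: Count signs: positive = 4, negative = 5.
Step 3: Under H0: P(positive) = 0.5, so the number of positives S ~ Bin(9, 0.5).
Step 4: Two-sided exact p-value = sum of Bin(9,0.5) probabilities at or below the observed probability = 1.000000.
Step 5: alpha = 0.05. fail to reject H0.

n_eff = 9, pos = 4, neg = 5, p = 1.000000, fail to reject H0.


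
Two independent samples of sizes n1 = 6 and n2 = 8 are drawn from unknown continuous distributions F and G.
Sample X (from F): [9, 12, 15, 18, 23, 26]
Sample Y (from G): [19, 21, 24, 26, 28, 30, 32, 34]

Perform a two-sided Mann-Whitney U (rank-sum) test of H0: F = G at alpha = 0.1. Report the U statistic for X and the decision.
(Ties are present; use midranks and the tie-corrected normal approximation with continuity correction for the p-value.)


Step 1: Combine and sort all 14 observations; assign midranks.
sorted (value, group): (9,X), (12,X), (15,X), (18,X), (19,Y), (21,Y), (23,X), (24,Y), (26,X), (26,Y), (28,Y), (30,Y), (32,Y), (34,Y)
ranks: 9->1, 12->2, 15->3, 18->4, 19->5, 21->6, 23->7, 24->8, 26->9.5, 26->9.5, 28->11, 30->12, 32->13, 34->14
Step 2: Rank sum for X: R1 = 1 + 2 + 3 + 4 + 7 + 9.5 = 26.5.
Step 3: U_X = R1 - n1(n1+1)/2 = 26.5 - 6*7/2 = 26.5 - 21 = 5.5.
       U_Y = n1*n2 - U_X = 48 - 5.5 = 42.5.
Step 4: Ties are present, so use the tie-corrected normal approximation (with continuity correction) for the p-value.
Step 5: p-value = 0.020000; compare to alpha = 0.1. reject H0.

U_X = 5.5, p = 0.020000, reject H0 at alpha = 0.1.


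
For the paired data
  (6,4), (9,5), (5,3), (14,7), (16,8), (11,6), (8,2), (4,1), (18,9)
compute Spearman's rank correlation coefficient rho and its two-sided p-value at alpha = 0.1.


Step 1: Rank x and y separately (midranks; no ties here).
rank(x): 6->3, 9->5, 5->2, 14->7, 16->8, 11->6, 8->4, 4->1, 18->9
rank(y): 4->4, 5->5, 3->3, 7->7, 8->8, 6->6, 2->2, 1->1, 9->9
Step 2: d_i = R_x(i) - R_y(i); compute d_i^2.
  (3-4)^2=1, (5-5)^2=0, (2-3)^2=1, (7-7)^2=0, (8-8)^2=0, (6-6)^2=0, (4-2)^2=4, (1-1)^2=0, (9-9)^2=0
sum(d^2) = 6.
Step 3: rho = 1 - 6*6 / (9*(9^2 - 1)) = 1 - 36/720 = 0.950000.
Step 4: Under H0, t = rho * sqrt((n-2)/(1-rho^2)) = 8.0495 ~ t(7).
Step 5: Two-sided p-value from the t-distribution with 7 df = 0.000088.
Step 6: alpha = 0.1. reject H0.

rho = 0.9500, p = 0.000088, reject H0 at alpha = 0.1.


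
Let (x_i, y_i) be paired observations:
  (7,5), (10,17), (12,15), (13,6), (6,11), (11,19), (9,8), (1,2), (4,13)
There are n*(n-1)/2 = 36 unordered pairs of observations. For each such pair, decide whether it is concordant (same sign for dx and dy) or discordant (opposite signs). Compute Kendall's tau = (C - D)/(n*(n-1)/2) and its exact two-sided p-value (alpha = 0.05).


Step 1: Enumerate the 36 unordered pairs (i,j) with i<j and classify each by sign(x_j-x_i) * sign(y_j-y_i).
  (1,2):dx=+3,dy=+12->C; (1,3):dx=+5,dy=+10->C; (1,4):dx=+6,dy=+1->C; (1,5):dx=-1,dy=+6->D
  (1,6):dx=+4,dy=+14->C; (1,7):dx=+2,dy=+3->C; (1,8):dx=-6,dy=-3->C; (1,9):dx=-3,dy=+8->D
  (2,3):dx=+2,dy=-2->D; (2,4):dx=+3,dy=-11->D; (2,5):dx=-4,dy=-6->C; (2,6):dx=+1,dy=+2->C
  (2,7):dx=-1,dy=-9->C; (2,8):dx=-9,dy=-15->C; (2,9):dx=-6,dy=-4->C; (3,4):dx=+1,dy=-9->D
  (3,5):dx=-6,dy=-4->C; (3,6):dx=-1,dy=+4->D; (3,7):dx=-3,dy=-7->C; (3,8):dx=-11,dy=-13->C
  (3,9):dx=-8,dy=-2->C; (4,5):dx=-7,dy=+5->D; (4,6):dx=-2,dy=+13->D; (4,7):dx=-4,dy=+2->D
  (4,8):dx=-12,dy=-4->C; (4,9):dx=-9,dy=+7->D; (5,6):dx=+5,dy=+8->C; (5,7):dx=+3,dy=-3->D
  (5,8):dx=-5,dy=-9->C; (5,9):dx=-2,dy=+2->D; (6,7):dx=-2,dy=-11->C; (6,8):dx=-10,dy=-17->C
  (6,9):dx=-7,dy=-6->C; (7,8):dx=-8,dy=-6->C; (7,9):dx=-5,dy=+5->D; (8,9):dx=+3,dy=+11->C
Step 2: C = 23, D = 13, total pairs = 36.
Step 3: tau = (C - D)/(n(n-1)/2) = (23 - 13)/36 = 0.277778.
Step 4: Exact two-sided p-value (enumerate n! = 362880 permutations of y under H0): p = 0.358488.
Step 5: alpha = 0.05. fail to reject H0.

tau_b = 0.2778 (C=23, D=13), p = 0.358488, fail to reject H0.


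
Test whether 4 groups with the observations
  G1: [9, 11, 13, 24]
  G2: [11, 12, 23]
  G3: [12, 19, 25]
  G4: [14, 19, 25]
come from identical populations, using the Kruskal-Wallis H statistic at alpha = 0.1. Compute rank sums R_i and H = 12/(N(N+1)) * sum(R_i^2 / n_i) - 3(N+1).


Step 1: Combine all N = 13 observations and assign midranks.
sorted (value, group, rank): (9,G1,1), (11,G1,2.5), (11,G2,2.5), (12,G2,4.5), (12,G3,4.5), (13,G1,6), (14,G4,7), (19,G3,8.5), (19,G4,8.5), (23,G2,10), (24,G1,11), (25,G3,12.5), (25,G4,12.5)
Step 2: Sum ranks within each group.
R_1 = 20.5 (n_1 = 4)
R_2 = 17 (n_2 = 3)
R_3 = 25.5 (n_3 = 3)
R_4 = 28 (n_4 = 3)
Step 3: H = 12/(N(N+1)) * sum(R_i^2/n_i) - 3(N+1)
     = 12/(13*14) * (20.5^2/4 + 17^2/3 + 25.5^2/3 + 28^2/3) - 3*14
     = 0.065934 * 679.479 - 42
     = 2.800824.
Step 4: Ties present; correction factor C = 1 - 24/(13^3 - 13) = 0.989011. Corrected H = 2.800824 / 0.989011 = 2.831944.
Step 5: Under H0, H ~ chi^2(3); p-value = 0.418268.
Step 6: alpha = 0.1. fail to reject H0.

H = 2.8319, df = 3, p = 0.418268, fail to reject H0.


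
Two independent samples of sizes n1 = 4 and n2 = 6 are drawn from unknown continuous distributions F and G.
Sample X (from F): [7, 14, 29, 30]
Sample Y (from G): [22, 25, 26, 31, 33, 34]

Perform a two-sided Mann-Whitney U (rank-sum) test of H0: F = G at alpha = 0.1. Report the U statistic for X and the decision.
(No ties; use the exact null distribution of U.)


Step 1: Combine and sort all 10 observations; assign midranks.
sorted (value, group): (7,X), (14,X), (22,Y), (25,Y), (26,Y), (29,X), (30,X), (31,Y), (33,Y), (34,Y)
ranks: 7->1, 14->2, 22->3, 25->4, 26->5, 29->6, 30->7, 31->8, 33->9, 34->10
Step 2: Rank sum for X: R1 = 1 + 2 + 6 + 7 = 16.
Step 3: U_X = R1 - n1(n1+1)/2 = 16 - 4*5/2 = 16 - 10 = 6.
       U_Y = n1*n2 - U_X = 24 - 6 = 18.
Step 4: No ties, so the exact null distribution of U (based on enumerating the C(10,4) = 210 equally likely rank assignments) gives the two-sided p-value.
Step 5: p-value = 0.257143; compare to alpha = 0.1. fail to reject H0.

U_X = 6, p = 0.257143, fail to reject H0 at alpha = 0.1.


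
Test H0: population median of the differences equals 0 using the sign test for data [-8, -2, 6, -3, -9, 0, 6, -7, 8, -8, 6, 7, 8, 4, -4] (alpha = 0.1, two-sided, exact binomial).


Step 1: Discard zero differences. Original n = 15; n_eff = number of nonzero differences = 14.
Nonzero differences (with sign): -8, -2, +6, -3, -9, +6, -7, +8, -8, +6, +7, +8, +4, -4
Step 2: Count signs: positive = 7, negative = 7.
Step 3: Under H0: P(positive) = 0.5, so the number of positives S ~ Bin(14, 0.5).
Step 4: Two-sided exact p-value = sum of Bin(14,0.5) probabilities at or below the observed probability = 1.000000.
Step 5: alpha = 0.1. fail to reject H0.

n_eff = 14, pos = 7, neg = 7, p = 1.000000, fail to reject H0.


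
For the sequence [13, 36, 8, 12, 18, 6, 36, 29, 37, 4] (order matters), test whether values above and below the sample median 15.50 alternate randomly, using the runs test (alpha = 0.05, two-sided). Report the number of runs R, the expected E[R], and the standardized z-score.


Step 1: Compute median = 15.50; label A = above, B = below.
Labels in order: BABBABAAAB  (n_A = 5, n_B = 5)
Step 2: Count runs R = 7.
Step 3: Under H0 (random ordering), E[R] = 2*n_A*n_B/(n_A+n_B) + 1 = 2*5*5/10 + 1 = 6.0000.
        Var[R] = 2*n_A*n_B*(2*n_A*n_B - n_A - n_B) / ((n_A+n_B)^2 * (n_A+n_B-1)) = 2000/900 = 2.2222.
        SD[R] = 1.4907.
Step 4: Continuity-corrected z = (R - 0.5 - E[R]) / SD[R] = (7 - 0.5 - 6.0000) / 1.4907 = 0.3354.
Step 5: Two-sided p-value via normal approximation = 2*(1 - Phi(|z|)) = 0.737316.
Step 6: alpha = 0.05. fail to reject H0.

R = 7, z = 0.3354, p = 0.737316, fail to reject H0.


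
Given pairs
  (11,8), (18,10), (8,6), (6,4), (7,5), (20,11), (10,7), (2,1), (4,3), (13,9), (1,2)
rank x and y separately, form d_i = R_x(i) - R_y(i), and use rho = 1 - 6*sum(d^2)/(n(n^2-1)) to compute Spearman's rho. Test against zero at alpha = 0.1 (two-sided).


Step 1: Rank x and y separately (midranks; no ties here).
rank(x): 11->8, 18->10, 8->6, 6->4, 7->5, 20->11, 10->7, 2->2, 4->3, 13->9, 1->1
rank(y): 8->8, 10->10, 6->6, 4->4, 5->5, 11->11, 7->7, 1->1, 3->3, 9->9, 2->2
Step 2: d_i = R_x(i) - R_y(i); compute d_i^2.
  (8-8)^2=0, (10-10)^2=0, (6-6)^2=0, (4-4)^2=0, (5-5)^2=0, (11-11)^2=0, (7-7)^2=0, (2-1)^2=1, (3-3)^2=0, (9-9)^2=0, (1-2)^2=1
sum(d^2) = 2.
Step 3: rho = 1 - 6*2 / (11*(11^2 - 1)) = 1 - 12/1320 = 0.990909.
Step 4: Under H0, t = rho * sqrt((n-2)/(1-rho^2)) = 22.0966 ~ t(9).
Step 5: Two-sided p-value from the t-distribution with 9 df = 0.000000.
Step 6: alpha = 0.1. reject H0.

rho = 0.9909, p = 0.000000, reject H0 at alpha = 0.1.


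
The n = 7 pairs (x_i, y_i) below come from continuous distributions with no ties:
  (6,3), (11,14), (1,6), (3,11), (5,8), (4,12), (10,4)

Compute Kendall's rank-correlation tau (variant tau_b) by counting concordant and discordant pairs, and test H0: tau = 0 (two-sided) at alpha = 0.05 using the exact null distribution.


Step 1: Enumerate the 21 unordered pairs (i,j) with i<j and classify each by sign(x_j-x_i) * sign(y_j-y_i).
  (1,2):dx=+5,dy=+11->C; (1,3):dx=-5,dy=+3->D; (1,4):dx=-3,dy=+8->D; (1,5):dx=-1,dy=+5->D
  (1,6):dx=-2,dy=+9->D; (1,7):dx=+4,dy=+1->C; (2,3):dx=-10,dy=-8->C; (2,4):dx=-8,dy=-3->C
  (2,5):dx=-6,dy=-6->C; (2,6):dx=-7,dy=-2->C; (2,7):dx=-1,dy=-10->C; (3,4):dx=+2,dy=+5->C
  (3,5):dx=+4,dy=+2->C; (3,6):dx=+3,dy=+6->C; (3,7):dx=+9,dy=-2->D; (4,5):dx=+2,dy=-3->D
  (4,6):dx=+1,dy=+1->C; (4,7):dx=+7,dy=-7->D; (5,6):dx=-1,dy=+4->D; (5,7):dx=+5,dy=-4->D
  (6,7):dx=+6,dy=-8->D
Step 2: C = 11, D = 10, total pairs = 21.
Step 3: tau = (C - D)/(n(n-1)/2) = (11 - 10)/21 = 0.047619.
Step 4: Exact two-sided p-value (enumerate n! = 5040 permutations of y under H0): p = 1.000000.
Step 5: alpha = 0.05. fail to reject H0.

tau_b = 0.0476 (C=11, D=10), p = 1.000000, fail to reject H0.


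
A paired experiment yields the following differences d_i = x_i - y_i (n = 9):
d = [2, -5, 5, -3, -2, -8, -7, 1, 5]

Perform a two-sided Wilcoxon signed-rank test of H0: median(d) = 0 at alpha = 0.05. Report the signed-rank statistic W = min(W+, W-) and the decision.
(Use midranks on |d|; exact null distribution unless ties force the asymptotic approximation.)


Step 1: Drop any zero differences (none here) and take |d_i|.
|d| = [2, 5, 5, 3, 2, 8, 7, 1, 5]
Step 2: Midrank |d_i| (ties get averaged ranks).
ranks: |2|->2.5, |5|->6, |5|->6, |3|->4, |2|->2.5, |8|->9, |7|->8, |1|->1, |5|->6
Step 3: Attach original signs; sum ranks with positive sign and with negative sign.
W+ = 2.5 + 6 + 1 + 6 = 15.5
W- = 6 + 4 + 2.5 + 9 + 8 = 29.5
(Check: W+ + W- = 45 should equal n(n+1)/2 = 45.)
Step 4: Test statistic W = min(W+, W-) = 15.5.
Step 5: Ties in |d|, so use the tie-corrected normal approximation.
        E[W] = n(n+1)/4 = 9*10/4 = 22.5.
        Tie groups: |d|=2 (t=2), |d|=5 (t=3); sum(t^3 - t) = 30.
        Var[W] = n(n+1)(2n+1)/24 - sum(t^3-t)/48 = 1710/24 - 30/48 = 70.625.
        z = (W - E[W]) / sqrt(Var[W]) = (15.5 - 22.5) / 8.4039 = -0.8329.
        Two-sided p = 2*Phi(z) = 0.404873.
Step 6: alpha = 0.05. fail to reject H0.

W+ = 15.5, W- = 29.5, W = min = 15.5, p = 0.404873, fail to reject H0.


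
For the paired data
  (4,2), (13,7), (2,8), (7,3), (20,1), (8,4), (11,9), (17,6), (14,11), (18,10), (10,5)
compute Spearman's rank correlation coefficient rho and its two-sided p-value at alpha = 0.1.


Step 1: Rank x and y separately (midranks; no ties here).
rank(x): 4->2, 13->7, 2->1, 7->3, 20->11, 8->4, 11->6, 17->9, 14->8, 18->10, 10->5
rank(y): 2->2, 7->7, 8->8, 3->3, 1->1, 4->4, 9->9, 6->6, 11->11, 10->10, 5->5
Step 2: d_i = R_x(i) - R_y(i); compute d_i^2.
  (2-2)^2=0, (7-7)^2=0, (1-8)^2=49, (3-3)^2=0, (11-1)^2=100, (4-4)^2=0, (6-9)^2=9, (9-6)^2=9, (8-11)^2=9, (10-10)^2=0, (5-5)^2=0
sum(d^2) = 176.
Step 3: rho = 1 - 6*176 / (11*(11^2 - 1)) = 1 - 1056/1320 = 0.200000.
Step 4: Under H0, t = rho * sqrt((n-2)/(1-rho^2)) = 0.6124 ~ t(9).
Step 5: Two-sided p-value from the t-distribution with 9 df = 0.555445.
Step 6: alpha = 0.1. fail to reject H0.

rho = 0.2000, p = 0.555445, fail to reject H0 at alpha = 0.1.


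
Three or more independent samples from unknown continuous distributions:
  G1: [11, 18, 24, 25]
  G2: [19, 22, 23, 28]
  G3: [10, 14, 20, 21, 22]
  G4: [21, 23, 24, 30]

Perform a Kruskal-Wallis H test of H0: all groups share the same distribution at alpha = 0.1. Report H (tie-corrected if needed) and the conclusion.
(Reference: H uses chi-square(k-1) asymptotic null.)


Step 1: Combine all N = 17 observations and assign midranks.
sorted (value, group, rank): (10,G3,1), (11,G1,2), (14,G3,3), (18,G1,4), (19,G2,5), (20,G3,6), (21,G3,7.5), (21,G4,7.5), (22,G2,9.5), (22,G3,9.5), (23,G2,11.5), (23,G4,11.5), (24,G1,13.5), (24,G4,13.5), (25,G1,15), (28,G2,16), (30,G4,17)
Step 2: Sum ranks within each group.
R_1 = 34.5 (n_1 = 4)
R_2 = 42 (n_2 = 4)
R_3 = 27 (n_3 = 5)
R_4 = 49.5 (n_4 = 4)
Step 3: H = 12/(N(N+1)) * sum(R_i^2/n_i) - 3(N+1)
     = 12/(17*18) * (34.5^2/4 + 42^2/4 + 27^2/5 + 49.5^2/4) - 3*18
     = 0.039216 * 1496.92 - 54
     = 4.702941.
Step 4: Ties present; correction factor C = 1 - 24/(17^3 - 17) = 0.995098. Corrected H = 4.702941 / 0.995098 = 4.726108.
Step 5: Under H0, H ~ chi^2(3); p-value = 0.192987.
Step 6: alpha = 0.1. fail to reject H0.

H = 4.7261, df = 3, p = 0.192987, fail to reject H0.


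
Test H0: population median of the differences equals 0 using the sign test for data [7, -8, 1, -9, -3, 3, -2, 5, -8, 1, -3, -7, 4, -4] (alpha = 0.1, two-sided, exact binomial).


Step 1: Discard zero differences. Original n = 14; n_eff = number of nonzero differences = 14.
Nonzero differences (with sign): +7, -8, +1, -9, -3, +3, -2, +5, -8, +1, -3, -7, +4, -4
Step 2: Count signs: positive = 6, negative = 8.
Step 3: Under H0: P(positive) = 0.5, so the number of positives S ~ Bin(14, 0.5).
Step 4: Two-sided exact p-value = sum of Bin(14,0.5) probabilities at or below the observed probability = 0.790527.
Step 5: alpha = 0.1. fail to reject H0.

n_eff = 14, pos = 6, neg = 8, p = 0.790527, fail to reject H0.


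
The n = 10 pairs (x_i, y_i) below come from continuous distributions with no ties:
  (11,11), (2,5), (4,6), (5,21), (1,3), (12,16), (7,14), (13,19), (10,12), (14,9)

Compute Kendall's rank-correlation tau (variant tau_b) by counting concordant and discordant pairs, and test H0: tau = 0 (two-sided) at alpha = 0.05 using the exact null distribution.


Step 1: Enumerate the 45 unordered pairs (i,j) with i<j and classify each by sign(x_j-x_i) * sign(y_j-y_i).
  (1,2):dx=-9,dy=-6->C; (1,3):dx=-7,dy=-5->C; (1,4):dx=-6,dy=+10->D; (1,5):dx=-10,dy=-8->C
  (1,6):dx=+1,dy=+5->C; (1,7):dx=-4,dy=+3->D; (1,8):dx=+2,dy=+8->C; (1,9):dx=-1,dy=+1->D
  (1,10):dx=+3,dy=-2->D; (2,3):dx=+2,dy=+1->C; (2,4):dx=+3,dy=+16->C; (2,5):dx=-1,dy=-2->C
  (2,6):dx=+10,dy=+11->C; (2,7):dx=+5,dy=+9->C; (2,8):dx=+11,dy=+14->C; (2,9):dx=+8,dy=+7->C
  (2,10):dx=+12,dy=+4->C; (3,4):dx=+1,dy=+15->C; (3,5):dx=-3,dy=-3->C; (3,6):dx=+8,dy=+10->C
  (3,7):dx=+3,dy=+8->C; (3,8):dx=+9,dy=+13->C; (3,9):dx=+6,dy=+6->C; (3,10):dx=+10,dy=+3->C
  (4,5):dx=-4,dy=-18->C; (4,6):dx=+7,dy=-5->D; (4,7):dx=+2,dy=-7->D; (4,8):dx=+8,dy=-2->D
  (4,9):dx=+5,dy=-9->D; (4,10):dx=+9,dy=-12->D; (5,6):dx=+11,dy=+13->C; (5,7):dx=+6,dy=+11->C
  (5,8):dx=+12,dy=+16->C; (5,9):dx=+9,dy=+9->C; (5,10):dx=+13,dy=+6->C; (6,7):dx=-5,dy=-2->C
  (6,8):dx=+1,dy=+3->C; (6,9):dx=-2,dy=-4->C; (6,10):dx=+2,dy=-7->D; (7,8):dx=+6,dy=+5->C
  (7,9):dx=+3,dy=-2->D; (7,10):dx=+7,dy=-5->D; (8,9):dx=-3,dy=-7->C; (8,10):dx=+1,dy=-10->D
  (9,10):dx=+4,dy=-3->D
Step 2: C = 31, D = 14, total pairs = 45.
Step 3: tau = (C - D)/(n(n-1)/2) = (31 - 14)/45 = 0.377778.
Step 4: Exact two-sided p-value (enumerate n! = 3628800 permutations of y under H0): p = 0.155742.
Step 5: alpha = 0.05. fail to reject H0.

tau_b = 0.3778 (C=31, D=14), p = 0.155742, fail to reject H0.


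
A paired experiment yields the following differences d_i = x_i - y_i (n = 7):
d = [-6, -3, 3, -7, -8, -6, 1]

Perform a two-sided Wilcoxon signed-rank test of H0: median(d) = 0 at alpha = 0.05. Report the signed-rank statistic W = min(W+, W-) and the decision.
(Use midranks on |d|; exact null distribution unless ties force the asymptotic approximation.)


Step 1: Drop any zero differences (none here) and take |d_i|.
|d| = [6, 3, 3, 7, 8, 6, 1]
Step 2: Midrank |d_i| (ties get averaged ranks).
ranks: |6|->4.5, |3|->2.5, |3|->2.5, |7|->6, |8|->7, |6|->4.5, |1|->1
Step 3: Attach original signs; sum ranks with positive sign and with negative sign.
W+ = 2.5 + 1 = 3.5
W- = 4.5 + 2.5 + 6 + 7 + 4.5 = 24.5
(Check: W+ + W- = 28 should equal n(n+1)/2 = 28.)
Step 4: Test statistic W = min(W+, W-) = 3.5.
Step 5: Ties in |d|, so use the tie-corrected normal approximation.
        E[W] = n(n+1)/4 = 7*8/4 = 14.
        Tie groups: |d|=3 (t=2), |d|=6 (t=2); sum(t^3 - t) = 12.
        Var[W] = n(n+1)(2n+1)/24 - sum(t^3-t)/48 = 840/24 - 12/48 = 34.75.
        z = (W - E[W]) / sqrt(Var[W]) = (3.5 - 14) / 5.8949 = -1.7812.
        Two-sided p = 2*Phi(z) = 0.074880.
Step 6: alpha = 0.05. fail to reject H0.

W+ = 3.5, W- = 24.5, W = min = 3.5, p = 0.074880, fail to reject H0.


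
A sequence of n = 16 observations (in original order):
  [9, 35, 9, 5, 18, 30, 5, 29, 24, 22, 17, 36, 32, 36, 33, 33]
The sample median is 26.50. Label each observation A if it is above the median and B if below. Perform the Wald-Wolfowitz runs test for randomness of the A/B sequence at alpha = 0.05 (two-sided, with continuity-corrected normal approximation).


Step 1: Compute median = 26.50; label A = above, B = below.
Labels in order: BABBBABABBBAAAAA  (n_A = 8, n_B = 8)
Step 2: Count runs R = 8.
Step 3: Under H0 (random ordering), E[R] = 2*n_A*n_B/(n_A+n_B) + 1 = 2*8*8/16 + 1 = 9.0000.
        Var[R] = 2*n_A*n_B*(2*n_A*n_B - n_A - n_B) / ((n_A+n_B)^2 * (n_A+n_B-1)) = 14336/3840 = 3.7333.
        SD[R] = 1.9322.
Step 4: Continuity-corrected z = (R + 0.5 - E[R]) / SD[R] = (8 + 0.5 - 9.0000) / 1.9322 = -0.2588.
Step 5: Two-sided p-value via normal approximation = 2*(1 - Phi(|z|)) = 0.795809.
Step 6: alpha = 0.05. fail to reject H0.

R = 8, z = -0.2588, p = 0.795809, fail to reject H0.


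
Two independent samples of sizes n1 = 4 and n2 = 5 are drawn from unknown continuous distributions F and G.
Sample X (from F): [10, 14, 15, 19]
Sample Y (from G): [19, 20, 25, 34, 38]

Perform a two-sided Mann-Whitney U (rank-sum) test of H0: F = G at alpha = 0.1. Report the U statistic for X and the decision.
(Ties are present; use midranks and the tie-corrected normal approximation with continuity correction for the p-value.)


Step 1: Combine and sort all 9 observations; assign midranks.
sorted (value, group): (10,X), (14,X), (15,X), (19,X), (19,Y), (20,Y), (25,Y), (34,Y), (38,Y)
ranks: 10->1, 14->2, 15->3, 19->4.5, 19->4.5, 20->6, 25->7, 34->8, 38->9
Step 2: Rank sum for X: R1 = 1 + 2 + 3 + 4.5 = 10.5.
Step 3: U_X = R1 - n1(n1+1)/2 = 10.5 - 4*5/2 = 10.5 - 10 = 0.5.
       U_Y = n1*n2 - U_X = 20 - 0.5 = 19.5.
Step 4: Ties are present, so use the tie-corrected normal approximation (with continuity correction) for the p-value.
Step 5: p-value = 0.026844; compare to alpha = 0.1. reject H0.

U_X = 0.5, p = 0.026844, reject H0 at alpha = 0.1.


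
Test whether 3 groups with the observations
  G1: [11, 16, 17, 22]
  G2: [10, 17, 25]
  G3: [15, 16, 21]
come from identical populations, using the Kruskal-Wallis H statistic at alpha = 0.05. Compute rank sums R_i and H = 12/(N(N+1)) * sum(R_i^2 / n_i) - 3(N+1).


Step 1: Combine all N = 10 observations and assign midranks.
sorted (value, group, rank): (10,G2,1), (11,G1,2), (15,G3,3), (16,G1,4.5), (16,G3,4.5), (17,G1,6.5), (17,G2,6.5), (21,G3,8), (22,G1,9), (25,G2,10)
Step 2: Sum ranks within each group.
R_1 = 22 (n_1 = 4)
R_2 = 17.5 (n_2 = 3)
R_3 = 15.5 (n_3 = 3)
Step 3: H = 12/(N(N+1)) * sum(R_i^2/n_i) - 3(N+1)
     = 12/(10*11) * (22^2/4 + 17.5^2/3 + 15.5^2/3) - 3*11
     = 0.109091 * 303.167 - 33
     = 0.072727.
Step 4: Ties present; correction factor C = 1 - 12/(10^3 - 10) = 0.987879. Corrected H = 0.072727 / 0.987879 = 0.073620.
Step 5: Under H0, H ~ chi^2(2); p-value = 0.963859.
Step 6: alpha = 0.05. fail to reject H0.

H = 0.0736, df = 2, p = 0.963859, fail to reject H0.


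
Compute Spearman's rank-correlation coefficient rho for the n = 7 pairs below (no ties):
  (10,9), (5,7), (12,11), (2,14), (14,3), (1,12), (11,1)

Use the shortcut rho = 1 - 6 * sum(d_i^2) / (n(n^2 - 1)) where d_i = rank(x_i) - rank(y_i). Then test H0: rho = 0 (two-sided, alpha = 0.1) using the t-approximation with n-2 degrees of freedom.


Step 1: Rank x and y separately (midranks; no ties here).
rank(x): 10->4, 5->3, 12->6, 2->2, 14->7, 1->1, 11->5
rank(y): 9->4, 7->3, 11->5, 14->7, 3->2, 12->6, 1->1
Step 2: d_i = R_x(i) - R_y(i); compute d_i^2.
  (4-4)^2=0, (3-3)^2=0, (6-5)^2=1, (2-7)^2=25, (7-2)^2=25, (1-6)^2=25, (5-1)^2=16
sum(d^2) = 92.
Step 3: rho = 1 - 6*92 / (7*(7^2 - 1)) = 1 - 552/336 = -0.642857.
Step 4: Under H0, t = rho * sqrt((n-2)/(1-rho^2)) = -1.8766 ~ t(5).
Step 5: Two-sided p-value from the t-distribution with 5 df = 0.119392.
Step 6: alpha = 0.1. fail to reject H0.

rho = -0.6429, p = 0.119392, fail to reject H0 at alpha = 0.1.


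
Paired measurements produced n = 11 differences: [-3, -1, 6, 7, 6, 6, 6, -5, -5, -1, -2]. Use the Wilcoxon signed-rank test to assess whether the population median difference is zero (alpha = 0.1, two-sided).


Step 1: Drop any zero differences (none here) and take |d_i|.
|d| = [3, 1, 6, 7, 6, 6, 6, 5, 5, 1, 2]
Step 2: Midrank |d_i| (ties get averaged ranks).
ranks: |3|->4, |1|->1.5, |6|->8.5, |7|->11, |6|->8.5, |6|->8.5, |6|->8.5, |5|->5.5, |5|->5.5, |1|->1.5, |2|->3
Step 3: Attach original signs; sum ranks with positive sign and with negative sign.
W+ = 8.5 + 11 + 8.5 + 8.5 + 8.5 = 45
W- = 4 + 1.5 + 5.5 + 5.5 + 1.5 + 3 = 21
(Check: W+ + W- = 66 should equal n(n+1)/2 = 66.)
Step 4: Test statistic W = min(W+, W-) = 21.
Step 5: Ties in |d|, so use the tie-corrected normal approximation.
        E[W] = n(n+1)/4 = 11*12/4 = 33.
        Tie groups: |d|=1 (t=2), |d|=5 (t=2), |d|=6 (t=4); sum(t^3 - t) = 72.
        Var[W] = n(n+1)(2n+1)/24 - sum(t^3-t)/48 = 3036/24 - 72/48 = 125.
        z = (W - E[W]) / sqrt(Var[W]) = (21 - 33) / 11.1803 = -1.0733.
        Two-sided p = 2*Phi(z) = 0.283131.
Step 6: alpha = 0.1. fail to reject H0.

W+ = 45, W- = 21, W = min = 21, p = 0.283131, fail to reject H0.


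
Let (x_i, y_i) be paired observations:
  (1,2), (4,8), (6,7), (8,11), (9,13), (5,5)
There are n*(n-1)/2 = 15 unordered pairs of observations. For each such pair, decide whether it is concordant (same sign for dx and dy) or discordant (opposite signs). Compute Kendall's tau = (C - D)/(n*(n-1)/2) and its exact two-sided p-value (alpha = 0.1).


Step 1: Enumerate the 15 unordered pairs (i,j) with i<j and classify each by sign(x_j-x_i) * sign(y_j-y_i).
  (1,2):dx=+3,dy=+6->C; (1,3):dx=+5,dy=+5->C; (1,4):dx=+7,dy=+9->C; (1,5):dx=+8,dy=+11->C
  (1,6):dx=+4,dy=+3->C; (2,3):dx=+2,dy=-1->D; (2,4):dx=+4,dy=+3->C; (2,5):dx=+5,dy=+5->C
  (2,6):dx=+1,dy=-3->D; (3,4):dx=+2,dy=+4->C; (3,5):dx=+3,dy=+6->C; (3,6):dx=-1,dy=-2->C
  (4,5):dx=+1,dy=+2->C; (4,6):dx=-3,dy=-6->C; (5,6):dx=-4,dy=-8->C
Step 2: C = 13, D = 2, total pairs = 15.
Step 3: tau = (C - D)/(n(n-1)/2) = (13 - 2)/15 = 0.733333.
Step 4: Exact two-sided p-value (enumerate n! = 720 permutations of y under H0): p = 0.055556.
Step 5: alpha = 0.1. reject H0.

tau_b = 0.7333 (C=13, D=2), p = 0.055556, reject H0.


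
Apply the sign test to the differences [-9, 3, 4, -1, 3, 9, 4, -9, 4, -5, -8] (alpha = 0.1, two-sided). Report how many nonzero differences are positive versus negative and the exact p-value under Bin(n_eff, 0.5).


Step 1: Discard zero differences. Original n = 11; n_eff = number of nonzero differences = 11.
Nonzero differences (with sign): -9, +3, +4, -1, +3, +9, +4, -9, +4, -5, -8
Step 2: Count signs: positive = 6, negative = 5.
Step 3: Under H0: P(positive) = 0.5, so the number of positives S ~ Bin(11, 0.5).
Step 4: Two-sided exact p-value = sum of Bin(11,0.5) probabilities at or below the observed probability = 1.000000.
Step 5: alpha = 0.1. fail to reject H0.

n_eff = 11, pos = 6, neg = 5, p = 1.000000, fail to reject H0.


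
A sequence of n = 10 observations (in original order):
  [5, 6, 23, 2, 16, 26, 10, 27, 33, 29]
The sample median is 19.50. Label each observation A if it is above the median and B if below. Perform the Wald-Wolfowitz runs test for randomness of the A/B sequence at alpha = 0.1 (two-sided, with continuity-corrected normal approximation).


Step 1: Compute median = 19.50; label A = above, B = below.
Labels in order: BBABBABAAA  (n_A = 5, n_B = 5)
Step 2: Count runs R = 6.
Step 3: Under H0 (random ordering), E[R] = 2*n_A*n_B/(n_A+n_B) + 1 = 2*5*5/10 + 1 = 6.0000.
        Var[R] = 2*n_A*n_B*(2*n_A*n_B - n_A - n_B) / ((n_A+n_B)^2 * (n_A+n_B-1)) = 2000/900 = 2.2222.
        SD[R] = 1.4907.
Step 4: R = E[R], so z = 0 with no continuity correction.
Step 5: Two-sided p-value via normal approximation = 2*(1 - Phi(|z|)) = 1.000000.
Step 6: alpha = 0.1. fail to reject H0.

R = 6, z = 0.0000, p = 1.000000, fail to reject H0.


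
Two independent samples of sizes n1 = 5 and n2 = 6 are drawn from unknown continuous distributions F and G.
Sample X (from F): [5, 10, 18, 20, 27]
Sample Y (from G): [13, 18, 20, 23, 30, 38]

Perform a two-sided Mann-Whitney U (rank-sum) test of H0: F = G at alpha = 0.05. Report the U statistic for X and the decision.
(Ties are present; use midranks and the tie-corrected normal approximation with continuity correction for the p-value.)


Step 1: Combine and sort all 11 observations; assign midranks.
sorted (value, group): (5,X), (10,X), (13,Y), (18,X), (18,Y), (20,X), (20,Y), (23,Y), (27,X), (30,Y), (38,Y)
ranks: 5->1, 10->2, 13->3, 18->4.5, 18->4.5, 20->6.5, 20->6.5, 23->8, 27->9, 30->10, 38->11
Step 2: Rank sum for X: R1 = 1 + 2 + 4.5 + 6.5 + 9 = 23.
Step 3: U_X = R1 - n1(n1+1)/2 = 23 - 5*6/2 = 23 - 15 = 8.
       U_Y = n1*n2 - U_X = 30 - 8 = 22.
Step 4: Ties are present, so use the tie-corrected normal approximation (with continuity correction) for the p-value.
Step 5: p-value = 0.233197; compare to alpha = 0.05. fail to reject H0.

U_X = 8, p = 0.233197, fail to reject H0 at alpha = 0.05.


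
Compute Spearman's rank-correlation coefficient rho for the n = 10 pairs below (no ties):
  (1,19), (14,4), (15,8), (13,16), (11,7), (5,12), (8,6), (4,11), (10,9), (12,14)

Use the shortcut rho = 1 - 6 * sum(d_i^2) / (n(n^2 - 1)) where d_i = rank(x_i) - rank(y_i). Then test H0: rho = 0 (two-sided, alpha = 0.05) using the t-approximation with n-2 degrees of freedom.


Step 1: Rank x and y separately (midranks; no ties here).
rank(x): 1->1, 14->9, 15->10, 13->8, 11->6, 5->3, 8->4, 4->2, 10->5, 12->7
rank(y): 19->10, 4->1, 8->4, 16->9, 7->3, 12->7, 6->2, 11->6, 9->5, 14->8
Step 2: d_i = R_x(i) - R_y(i); compute d_i^2.
  (1-10)^2=81, (9-1)^2=64, (10-4)^2=36, (8-9)^2=1, (6-3)^2=9, (3-7)^2=16, (4-2)^2=4, (2-6)^2=16, (5-5)^2=0, (7-8)^2=1
sum(d^2) = 228.
Step 3: rho = 1 - 6*228 / (10*(10^2 - 1)) = 1 - 1368/990 = -0.381818.
Step 4: Under H0, t = rho * sqrt((n-2)/(1-rho^2)) = -1.1685 ~ t(8).
Step 5: Two-sided p-value from the t-distribution with 8 df = 0.276255.
Step 6: alpha = 0.05. fail to reject H0.

rho = -0.3818, p = 0.276255, fail to reject H0 at alpha = 0.05.


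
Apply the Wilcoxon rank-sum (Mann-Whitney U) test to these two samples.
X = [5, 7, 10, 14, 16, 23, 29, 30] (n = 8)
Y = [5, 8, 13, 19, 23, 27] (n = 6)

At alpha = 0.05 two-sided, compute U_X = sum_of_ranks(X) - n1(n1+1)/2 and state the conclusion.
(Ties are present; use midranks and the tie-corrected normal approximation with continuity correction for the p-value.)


Step 1: Combine and sort all 14 observations; assign midranks.
sorted (value, group): (5,X), (5,Y), (7,X), (8,Y), (10,X), (13,Y), (14,X), (16,X), (19,Y), (23,X), (23,Y), (27,Y), (29,X), (30,X)
ranks: 5->1.5, 5->1.5, 7->3, 8->4, 10->5, 13->6, 14->7, 16->8, 19->9, 23->10.5, 23->10.5, 27->12, 29->13, 30->14
Step 2: Rank sum for X: R1 = 1.5 + 3 + 5 + 7 + 8 + 10.5 + 13 + 14 = 62.
Step 3: U_X = R1 - n1(n1+1)/2 = 62 - 8*9/2 = 62 - 36 = 26.
       U_Y = n1*n2 - U_X = 48 - 26 = 22.
Step 4: Ties are present, so use the tie-corrected normal approximation (with continuity correction) for the p-value.
Step 5: p-value = 0.846116; compare to alpha = 0.05. fail to reject H0.

U_X = 26, p = 0.846116, fail to reject H0 at alpha = 0.05.


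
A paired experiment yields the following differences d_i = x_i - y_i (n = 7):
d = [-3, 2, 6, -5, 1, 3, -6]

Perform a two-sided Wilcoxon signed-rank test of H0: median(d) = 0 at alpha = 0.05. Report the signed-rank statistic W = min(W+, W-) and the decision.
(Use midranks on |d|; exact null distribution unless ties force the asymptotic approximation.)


Step 1: Drop any zero differences (none here) and take |d_i|.
|d| = [3, 2, 6, 5, 1, 3, 6]
Step 2: Midrank |d_i| (ties get averaged ranks).
ranks: |3|->3.5, |2|->2, |6|->6.5, |5|->5, |1|->1, |3|->3.5, |6|->6.5
Step 3: Attach original signs; sum ranks with positive sign and with negative sign.
W+ = 2 + 6.5 + 1 + 3.5 = 13
W- = 3.5 + 5 + 6.5 = 15
(Check: W+ + W- = 28 should equal n(n+1)/2 = 28.)
Step 4: Test statistic W = min(W+, W-) = 13.
Step 5: Ties in |d|, so use the tie-corrected normal approximation.
        E[W] = n(n+1)/4 = 7*8/4 = 14.
        Tie groups: |d|=3 (t=2), |d|=6 (t=2); sum(t^3 - t) = 12.
        Var[W] = n(n+1)(2n+1)/24 - sum(t^3-t)/48 = 840/24 - 12/48 = 34.75.
        z = (W - E[W]) / sqrt(Var[W]) = (13 - 14) / 5.8949 = -0.1696.
        Two-sided p = 2*Phi(z) = 0.865295.
Step 6: alpha = 0.05. fail to reject H0.

W+ = 13, W- = 15, W = min = 13, p = 0.865295, fail to reject H0.


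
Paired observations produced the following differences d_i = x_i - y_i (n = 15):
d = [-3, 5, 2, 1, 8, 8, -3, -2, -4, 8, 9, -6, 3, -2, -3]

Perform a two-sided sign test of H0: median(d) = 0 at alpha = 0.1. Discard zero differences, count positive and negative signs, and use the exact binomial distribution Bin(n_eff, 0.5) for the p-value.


Step 1: Discard zero differences. Original n = 15; n_eff = number of nonzero differences = 15.
Nonzero differences (with sign): -3, +5, +2, +1, +8, +8, -3, -2, -4, +8, +9, -6, +3, -2, -3
Step 2: Count signs: positive = 8, negative = 7.
Step 3: Under H0: P(positive) = 0.5, so the number of positives S ~ Bin(15, 0.5).
Step 4: Two-sided exact p-value = sum of Bin(15,0.5) probabilities at or below the observed probability = 1.000000.
Step 5: alpha = 0.1. fail to reject H0.

n_eff = 15, pos = 8, neg = 7, p = 1.000000, fail to reject H0.


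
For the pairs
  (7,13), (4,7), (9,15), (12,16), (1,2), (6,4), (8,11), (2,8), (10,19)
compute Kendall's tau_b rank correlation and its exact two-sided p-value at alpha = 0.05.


Step 1: Enumerate the 36 unordered pairs (i,j) with i<j and classify each by sign(x_j-x_i) * sign(y_j-y_i).
  (1,2):dx=-3,dy=-6->C; (1,3):dx=+2,dy=+2->C; (1,4):dx=+5,dy=+3->C; (1,5):dx=-6,dy=-11->C
  (1,6):dx=-1,dy=-9->C; (1,7):dx=+1,dy=-2->D; (1,8):dx=-5,dy=-5->C; (1,9):dx=+3,dy=+6->C
  (2,3):dx=+5,dy=+8->C; (2,4):dx=+8,dy=+9->C; (2,5):dx=-3,dy=-5->C; (2,6):dx=+2,dy=-3->D
  (2,7):dx=+4,dy=+4->C; (2,8):dx=-2,dy=+1->D; (2,9):dx=+6,dy=+12->C; (3,4):dx=+3,dy=+1->C
  (3,5):dx=-8,dy=-13->C; (3,6):dx=-3,dy=-11->C; (3,7):dx=-1,dy=-4->C; (3,8):dx=-7,dy=-7->C
  (3,9):dx=+1,dy=+4->C; (4,5):dx=-11,dy=-14->C; (4,6):dx=-6,dy=-12->C; (4,7):dx=-4,dy=-5->C
  (4,8):dx=-10,dy=-8->C; (4,9):dx=-2,dy=+3->D; (5,6):dx=+5,dy=+2->C; (5,7):dx=+7,dy=+9->C
  (5,8):dx=+1,dy=+6->C; (5,9):dx=+9,dy=+17->C; (6,7):dx=+2,dy=+7->C; (6,8):dx=-4,dy=+4->D
  (6,9):dx=+4,dy=+15->C; (7,8):dx=-6,dy=-3->C; (7,9):dx=+2,dy=+8->C; (8,9):dx=+8,dy=+11->C
Step 2: C = 31, D = 5, total pairs = 36.
Step 3: tau = (C - D)/(n(n-1)/2) = (31 - 5)/36 = 0.722222.
Step 4: Exact two-sided p-value (enumerate n! = 362880 permutations of y under H0): p = 0.005886.
Step 5: alpha = 0.05. reject H0.

tau_b = 0.7222 (C=31, D=5), p = 0.005886, reject H0.


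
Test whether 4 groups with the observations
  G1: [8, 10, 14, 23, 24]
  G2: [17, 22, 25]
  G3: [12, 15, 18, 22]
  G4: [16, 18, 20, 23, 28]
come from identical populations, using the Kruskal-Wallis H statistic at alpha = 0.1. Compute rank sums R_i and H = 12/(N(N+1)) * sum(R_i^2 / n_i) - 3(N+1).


Step 1: Combine all N = 17 observations and assign midranks.
sorted (value, group, rank): (8,G1,1), (10,G1,2), (12,G3,3), (14,G1,4), (15,G3,5), (16,G4,6), (17,G2,7), (18,G3,8.5), (18,G4,8.5), (20,G4,10), (22,G2,11.5), (22,G3,11.5), (23,G1,13.5), (23,G4,13.5), (24,G1,15), (25,G2,16), (28,G4,17)
Step 2: Sum ranks within each group.
R_1 = 35.5 (n_1 = 5)
R_2 = 34.5 (n_2 = 3)
R_3 = 28 (n_3 = 4)
R_4 = 55 (n_4 = 5)
Step 3: H = 12/(N(N+1)) * sum(R_i^2/n_i) - 3(N+1)
     = 12/(17*18) * (35.5^2/5 + 34.5^2/3 + 28^2/4 + 55^2/5) - 3*18
     = 0.039216 * 1449.8 - 54
     = 2.854902.
Step 4: Ties present; correction factor C = 1 - 18/(17^3 - 17) = 0.996324. Corrected H = 2.854902 / 0.996324 = 2.865437.
Step 5: Under H0, H ~ chi^2(3); p-value = 0.412841.
Step 6: alpha = 0.1. fail to reject H0.

H = 2.8654, df = 3, p = 0.412841, fail to reject H0.


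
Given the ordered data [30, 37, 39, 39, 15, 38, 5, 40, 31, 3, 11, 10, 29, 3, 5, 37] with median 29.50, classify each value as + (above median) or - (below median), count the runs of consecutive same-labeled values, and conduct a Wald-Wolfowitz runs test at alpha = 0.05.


Step 1: Compute median = 29.50; label A = above, B = below.
Labels in order: AAAABABAABBBBBBA  (n_A = 8, n_B = 8)
Step 2: Count runs R = 7.
Step 3: Under H0 (random ordering), E[R] = 2*n_A*n_B/(n_A+n_B) + 1 = 2*8*8/16 + 1 = 9.0000.
        Var[R] = 2*n_A*n_B*(2*n_A*n_B - n_A - n_B) / ((n_A+n_B)^2 * (n_A+n_B-1)) = 14336/3840 = 3.7333.
        SD[R] = 1.9322.
Step 4: Continuity-corrected z = (R + 0.5 - E[R]) / SD[R] = (7 + 0.5 - 9.0000) / 1.9322 = -0.7763.
Step 5: Two-sided p-value via normal approximation = 2*(1 - Phi(|z|)) = 0.437558.
Step 6: alpha = 0.05. fail to reject H0.

R = 7, z = -0.7763, p = 0.437558, fail to reject H0.
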